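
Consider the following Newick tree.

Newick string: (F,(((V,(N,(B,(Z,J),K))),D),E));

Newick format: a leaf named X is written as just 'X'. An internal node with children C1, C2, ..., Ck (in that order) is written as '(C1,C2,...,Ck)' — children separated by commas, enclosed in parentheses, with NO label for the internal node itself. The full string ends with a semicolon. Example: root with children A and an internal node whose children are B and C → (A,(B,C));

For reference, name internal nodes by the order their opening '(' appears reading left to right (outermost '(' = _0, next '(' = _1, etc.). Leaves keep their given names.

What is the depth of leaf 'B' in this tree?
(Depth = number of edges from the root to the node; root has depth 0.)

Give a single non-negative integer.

Newick: (F,(((V,(N,(B,(Z,J),K))),D),E));
Naming internals by '(' encounter order: outermost '(' = _0, next = _1, ...
Query node: B
Path from root: _0 -> _1 -> _2 -> _3 -> _4 -> _5 -> B
Depth of B: 6 (number of edges from root)

Answer: 6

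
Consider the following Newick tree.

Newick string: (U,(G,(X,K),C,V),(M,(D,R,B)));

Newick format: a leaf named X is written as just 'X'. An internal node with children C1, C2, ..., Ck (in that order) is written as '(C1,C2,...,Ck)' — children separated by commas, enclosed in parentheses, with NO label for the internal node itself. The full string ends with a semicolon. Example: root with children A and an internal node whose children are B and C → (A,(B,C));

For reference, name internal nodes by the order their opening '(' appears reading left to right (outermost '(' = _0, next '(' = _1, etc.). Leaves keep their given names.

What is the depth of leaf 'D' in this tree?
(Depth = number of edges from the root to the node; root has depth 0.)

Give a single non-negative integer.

Answer: 3

Derivation:
Newick: (U,(G,(X,K),C,V),(M,(D,R,B)));
Naming internals by '(' encounter order: outermost '(' = _0, next = _1, ...
Query node: D
Path from root: _0 -> _3 -> _4 -> D
Depth of D: 3 (number of edges from root)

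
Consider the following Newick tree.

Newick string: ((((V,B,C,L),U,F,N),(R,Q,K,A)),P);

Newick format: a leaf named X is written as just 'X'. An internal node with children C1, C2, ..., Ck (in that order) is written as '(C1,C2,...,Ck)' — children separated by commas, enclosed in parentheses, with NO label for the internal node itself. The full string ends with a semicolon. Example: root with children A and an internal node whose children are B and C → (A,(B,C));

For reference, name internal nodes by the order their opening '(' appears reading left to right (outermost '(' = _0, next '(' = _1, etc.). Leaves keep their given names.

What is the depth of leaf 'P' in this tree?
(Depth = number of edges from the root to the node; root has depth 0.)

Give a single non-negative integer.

Newick: ((((V,B,C,L),U,F,N),(R,Q,K,A)),P);
Naming internals by '(' encounter order: outermost '(' = _0, next = _1, ...
Query node: P
Path from root: _0 -> P
Depth of P: 1 (number of edges from root)

Answer: 1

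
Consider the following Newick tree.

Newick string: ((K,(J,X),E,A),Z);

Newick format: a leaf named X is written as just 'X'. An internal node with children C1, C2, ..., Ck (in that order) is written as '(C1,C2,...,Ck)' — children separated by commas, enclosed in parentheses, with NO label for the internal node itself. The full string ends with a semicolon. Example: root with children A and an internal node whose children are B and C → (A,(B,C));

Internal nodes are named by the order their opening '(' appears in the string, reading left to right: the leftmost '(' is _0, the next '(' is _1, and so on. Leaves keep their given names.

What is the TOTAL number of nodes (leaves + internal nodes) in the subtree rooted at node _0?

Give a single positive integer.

Newick: ((K,(J,X),E,A),Z);
Locate _0: it is the '(' at position 0 (the 1st '(' reading left to right).
Query: subtree rooted at _0
_0: subtree_size = 1 + 8
  _1: subtree_size = 1 + 6
    K: subtree_size = 1 + 0
    _2: subtree_size = 1 + 2
      J: subtree_size = 1 + 0
      X: subtree_size = 1 + 0
    E: subtree_size = 1 + 0
    A: subtree_size = 1 + 0
  Z: subtree_size = 1 + 0
Total subtree size of _0: 9

Answer: 9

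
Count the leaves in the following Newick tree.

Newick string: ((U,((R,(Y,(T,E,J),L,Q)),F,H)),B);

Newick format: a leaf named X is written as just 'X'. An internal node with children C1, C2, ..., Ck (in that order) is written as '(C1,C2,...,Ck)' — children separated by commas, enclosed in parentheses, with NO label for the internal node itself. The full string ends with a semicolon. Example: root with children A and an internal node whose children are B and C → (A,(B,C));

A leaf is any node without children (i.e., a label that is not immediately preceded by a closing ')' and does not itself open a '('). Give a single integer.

Answer: 11

Derivation:
Newick: ((U,((R,(Y,(T,E,J),L,Q)),F,H)),B);
Scan left-to-right; a leaf is any maximal label run not followed by '(':
  pos 2: leaf 'U' → count = 1
  pos 6: leaf 'R' → count = 2
  pos 9: leaf 'Y' → count = 3
  pos 12: leaf 'T' → count = 4
  pos 14: leaf 'E' → count = 5
  pos 16: leaf 'J' → count = 6
  pos 19: leaf 'L' → count = 7
  pos 21: leaf 'Q' → count = 8
  pos 25: leaf 'F' → count = 9
  pos 27: leaf 'H' → count = 10
  pos 31: leaf 'B' → count = 11
Total leaves: 11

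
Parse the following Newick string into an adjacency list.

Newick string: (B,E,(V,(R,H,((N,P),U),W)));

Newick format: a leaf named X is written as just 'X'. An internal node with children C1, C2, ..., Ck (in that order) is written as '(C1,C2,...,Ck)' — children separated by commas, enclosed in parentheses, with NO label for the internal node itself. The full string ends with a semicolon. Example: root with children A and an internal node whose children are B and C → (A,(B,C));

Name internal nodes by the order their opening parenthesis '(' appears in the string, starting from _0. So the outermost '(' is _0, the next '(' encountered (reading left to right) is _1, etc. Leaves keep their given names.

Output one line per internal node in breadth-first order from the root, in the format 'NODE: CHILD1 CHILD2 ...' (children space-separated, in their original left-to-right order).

Input: (B,E,(V,(R,H,((N,P),U),W)));
Scanning left-to-right, naming '(' by encounter order:
  pos 0: '(' -> open internal node _0 (depth 1)
  pos 5: '(' -> open internal node _1 (depth 2)
  pos 8: '(' -> open internal node _2 (depth 3)
  pos 13: '(' -> open internal node _3 (depth 4)
  pos 14: '(' -> open internal node _4 (depth 5)
  pos 18: ')' -> close internal node _4 (now at depth 4)
  pos 21: ')' -> close internal node _3 (now at depth 3)
  pos 24: ')' -> close internal node _2 (now at depth 2)
  pos 25: ')' -> close internal node _1 (now at depth 1)
  pos 26: ')' -> close internal node _0 (now at depth 0)
Total internal nodes: 5
BFS adjacency from root:
  _0: B E _1
  _1: V _2
  _2: R H _3 W
  _3: _4 U
  _4: N P

Answer: _0: B E _1
_1: V _2
_2: R H _3 W
_3: _4 U
_4: N P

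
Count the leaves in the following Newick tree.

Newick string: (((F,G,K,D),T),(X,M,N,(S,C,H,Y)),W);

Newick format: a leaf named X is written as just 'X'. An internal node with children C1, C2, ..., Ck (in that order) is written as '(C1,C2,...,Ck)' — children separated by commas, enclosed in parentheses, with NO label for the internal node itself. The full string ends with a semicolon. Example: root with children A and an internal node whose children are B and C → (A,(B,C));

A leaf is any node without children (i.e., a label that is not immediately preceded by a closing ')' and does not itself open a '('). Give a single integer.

Newick: (((F,G,K,D),T),(X,M,N,(S,C,H,Y)),W);
Scan left-to-right; a leaf is any maximal label run not followed by '(':
  pos 3: leaf 'F' → count = 1
  pos 5: leaf 'G' → count = 2
  pos 7: leaf 'K' → count = 3
  pos 9: leaf 'D' → count = 4
  pos 12: leaf 'T' → count = 5
  pos 16: leaf 'X' → count = 6
  pos 18: leaf 'M' → count = 7
  pos 20: leaf 'N' → count = 8
  pos 23: leaf 'S' → count = 9
  pos 25: leaf 'C' → count = 10
  pos 27: leaf 'H' → count = 11
  pos 29: leaf 'Y' → count = 12
  pos 33: leaf 'W' → count = 13
Total leaves: 13

Answer: 13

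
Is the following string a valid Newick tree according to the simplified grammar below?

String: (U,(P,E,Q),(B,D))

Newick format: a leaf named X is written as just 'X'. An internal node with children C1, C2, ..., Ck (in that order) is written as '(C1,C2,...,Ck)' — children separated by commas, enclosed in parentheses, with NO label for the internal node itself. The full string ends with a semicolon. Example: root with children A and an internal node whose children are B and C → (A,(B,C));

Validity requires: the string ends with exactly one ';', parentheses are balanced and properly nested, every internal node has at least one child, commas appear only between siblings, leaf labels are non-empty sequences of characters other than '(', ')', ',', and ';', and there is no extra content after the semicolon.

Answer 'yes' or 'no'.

Answer: no

Derivation:
Input: (U,(P,E,Q),(B,D))
Paren balance: 3 '(' vs 3 ')' OK
Ends with single ';': False
Full parse: FAILS (must end with ;)
Valid: False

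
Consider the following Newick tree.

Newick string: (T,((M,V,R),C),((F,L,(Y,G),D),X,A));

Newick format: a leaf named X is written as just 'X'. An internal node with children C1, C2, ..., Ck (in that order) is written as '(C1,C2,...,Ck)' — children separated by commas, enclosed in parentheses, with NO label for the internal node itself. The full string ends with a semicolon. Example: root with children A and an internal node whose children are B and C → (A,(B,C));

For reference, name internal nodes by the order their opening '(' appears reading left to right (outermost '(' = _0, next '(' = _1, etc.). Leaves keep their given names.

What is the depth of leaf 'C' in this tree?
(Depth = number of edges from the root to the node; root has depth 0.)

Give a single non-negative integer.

Answer: 2

Derivation:
Newick: (T,((M,V,R),C),((F,L,(Y,G),D),X,A));
Naming internals by '(' encounter order: outermost '(' = _0, next = _1, ...
Query node: C
Path from root: _0 -> _1 -> C
Depth of C: 2 (number of edges from root)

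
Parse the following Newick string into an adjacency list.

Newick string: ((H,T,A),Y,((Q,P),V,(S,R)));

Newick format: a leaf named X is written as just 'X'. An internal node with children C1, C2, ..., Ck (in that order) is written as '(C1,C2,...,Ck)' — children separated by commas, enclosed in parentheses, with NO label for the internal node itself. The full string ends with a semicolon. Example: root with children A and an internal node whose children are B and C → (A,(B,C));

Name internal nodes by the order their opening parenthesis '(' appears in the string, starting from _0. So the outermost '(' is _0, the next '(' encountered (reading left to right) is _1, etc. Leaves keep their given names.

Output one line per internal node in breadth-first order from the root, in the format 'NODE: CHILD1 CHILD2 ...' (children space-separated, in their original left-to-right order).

Answer: _0: _1 Y _2
_1: H T A
_2: _3 V _4
_3: Q P
_4: S R

Derivation:
Input: ((H,T,A),Y,((Q,P),V,(S,R)));
Scanning left-to-right, naming '(' by encounter order:
  pos 0: '(' -> open internal node _0 (depth 1)
  pos 1: '(' -> open internal node _1 (depth 2)
  pos 7: ')' -> close internal node _1 (now at depth 1)
  pos 11: '(' -> open internal node _2 (depth 2)
  pos 12: '(' -> open internal node _3 (depth 3)
  pos 16: ')' -> close internal node _3 (now at depth 2)
  pos 20: '(' -> open internal node _4 (depth 3)
  pos 24: ')' -> close internal node _4 (now at depth 2)
  pos 25: ')' -> close internal node _2 (now at depth 1)
  pos 26: ')' -> close internal node _0 (now at depth 0)
Total internal nodes: 5
BFS adjacency from root:
  _0: _1 Y _2
  _1: H T A
  _2: _3 V _4
  _3: Q P
  _4: S R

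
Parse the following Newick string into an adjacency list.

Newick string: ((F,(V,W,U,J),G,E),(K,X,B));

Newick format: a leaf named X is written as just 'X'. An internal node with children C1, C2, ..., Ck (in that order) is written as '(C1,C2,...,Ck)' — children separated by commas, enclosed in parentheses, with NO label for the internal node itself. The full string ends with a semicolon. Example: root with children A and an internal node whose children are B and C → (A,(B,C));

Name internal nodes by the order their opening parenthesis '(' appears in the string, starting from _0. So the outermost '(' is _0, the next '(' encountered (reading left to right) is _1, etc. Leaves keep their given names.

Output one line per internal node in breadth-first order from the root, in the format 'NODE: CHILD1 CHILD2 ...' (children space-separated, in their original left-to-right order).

Answer: _0: _1 _3
_1: F _2 G E
_3: K X B
_2: V W U J

Derivation:
Input: ((F,(V,W,U,J),G,E),(K,X,B));
Scanning left-to-right, naming '(' by encounter order:
  pos 0: '(' -> open internal node _0 (depth 1)
  pos 1: '(' -> open internal node _1 (depth 2)
  pos 4: '(' -> open internal node _2 (depth 3)
  pos 12: ')' -> close internal node _2 (now at depth 2)
  pos 17: ')' -> close internal node _1 (now at depth 1)
  pos 19: '(' -> open internal node _3 (depth 2)
  pos 25: ')' -> close internal node _3 (now at depth 1)
  pos 26: ')' -> close internal node _0 (now at depth 0)
Total internal nodes: 4
BFS adjacency from root:
  _0: _1 _3
  _1: F _2 G E
  _3: K X B
  _2: V W U J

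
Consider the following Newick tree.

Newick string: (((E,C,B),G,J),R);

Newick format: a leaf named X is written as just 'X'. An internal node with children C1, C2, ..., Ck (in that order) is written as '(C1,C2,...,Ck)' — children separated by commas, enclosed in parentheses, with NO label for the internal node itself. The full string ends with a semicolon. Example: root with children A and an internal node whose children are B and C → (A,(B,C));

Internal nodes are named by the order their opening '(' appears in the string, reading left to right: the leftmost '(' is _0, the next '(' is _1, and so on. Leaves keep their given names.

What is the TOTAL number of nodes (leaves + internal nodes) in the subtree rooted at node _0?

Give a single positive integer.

Newick: (((E,C,B),G,J),R);
Locate _0: it is the '(' at position 0 (the 1st '(' reading left to right).
Query: subtree rooted at _0
_0: subtree_size = 1 + 8
  _1: subtree_size = 1 + 6
    _2: subtree_size = 1 + 3
      E: subtree_size = 1 + 0
      C: subtree_size = 1 + 0
      B: subtree_size = 1 + 0
    G: subtree_size = 1 + 0
    J: subtree_size = 1 + 0
  R: subtree_size = 1 + 0
Total subtree size of _0: 9

Answer: 9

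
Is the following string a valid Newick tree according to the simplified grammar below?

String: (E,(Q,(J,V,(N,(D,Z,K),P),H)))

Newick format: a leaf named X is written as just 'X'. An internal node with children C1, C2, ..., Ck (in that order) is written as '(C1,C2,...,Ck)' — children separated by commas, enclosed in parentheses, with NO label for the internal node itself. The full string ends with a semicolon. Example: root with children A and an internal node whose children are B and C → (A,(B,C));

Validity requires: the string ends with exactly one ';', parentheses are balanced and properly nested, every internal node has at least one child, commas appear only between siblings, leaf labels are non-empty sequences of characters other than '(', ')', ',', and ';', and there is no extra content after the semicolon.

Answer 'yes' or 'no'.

Input: (E,(Q,(J,V,(N,(D,Z,K),P),H)))
Paren balance: 5 '(' vs 5 ')' OK
Ends with single ';': False
Full parse: FAILS (must end with ;)
Valid: False

Answer: no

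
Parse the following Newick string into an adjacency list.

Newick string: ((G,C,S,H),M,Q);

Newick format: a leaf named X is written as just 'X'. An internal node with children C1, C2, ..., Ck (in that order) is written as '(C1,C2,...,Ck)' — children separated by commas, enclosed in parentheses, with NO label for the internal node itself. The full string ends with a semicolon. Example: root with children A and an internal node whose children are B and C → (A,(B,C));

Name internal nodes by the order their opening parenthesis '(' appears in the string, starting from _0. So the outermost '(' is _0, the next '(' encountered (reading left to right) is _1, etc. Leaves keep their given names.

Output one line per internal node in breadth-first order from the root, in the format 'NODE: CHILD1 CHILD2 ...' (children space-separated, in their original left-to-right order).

Answer: _0: _1 M Q
_1: G C S H

Derivation:
Input: ((G,C,S,H),M,Q);
Scanning left-to-right, naming '(' by encounter order:
  pos 0: '(' -> open internal node _0 (depth 1)
  pos 1: '(' -> open internal node _1 (depth 2)
  pos 9: ')' -> close internal node _1 (now at depth 1)
  pos 14: ')' -> close internal node _0 (now at depth 0)
Total internal nodes: 2
BFS adjacency from root:
  _0: _1 M Q
  _1: G C S H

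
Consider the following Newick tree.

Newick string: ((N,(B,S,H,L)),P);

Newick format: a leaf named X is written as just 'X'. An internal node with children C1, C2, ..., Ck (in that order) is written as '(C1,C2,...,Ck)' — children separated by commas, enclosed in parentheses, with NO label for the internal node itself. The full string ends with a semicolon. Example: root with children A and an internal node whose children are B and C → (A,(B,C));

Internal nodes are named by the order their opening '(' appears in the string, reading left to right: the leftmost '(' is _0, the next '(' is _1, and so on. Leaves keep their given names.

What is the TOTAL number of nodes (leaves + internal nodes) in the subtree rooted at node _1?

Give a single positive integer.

Newick: ((N,(B,S,H,L)),P);
Locate _1: it is the '(' at position 1 (the 2nd '(' reading left to right).
Query: subtree rooted at _1
_1: subtree_size = 1 + 6
  N: subtree_size = 1 + 0
  _2: subtree_size = 1 + 4
    B: subtree_size = 1 + 0
    S: subtree_size = 1 + 0
    H: subtree_size = 1 + 0
    L: subtree_size = 1 + 0
Total subtree size of _1: 7

Answer: 7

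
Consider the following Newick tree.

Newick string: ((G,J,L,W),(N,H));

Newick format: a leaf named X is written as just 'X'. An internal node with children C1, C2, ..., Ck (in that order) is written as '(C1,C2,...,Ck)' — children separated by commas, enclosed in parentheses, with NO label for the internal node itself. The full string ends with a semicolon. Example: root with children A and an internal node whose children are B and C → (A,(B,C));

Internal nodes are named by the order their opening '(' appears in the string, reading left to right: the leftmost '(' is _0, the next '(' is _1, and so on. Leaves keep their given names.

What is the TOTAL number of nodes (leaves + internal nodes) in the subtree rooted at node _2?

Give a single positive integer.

Newick: ((G,J,L,W),(N,H));
Locate _2: it is the '(' at position 11 (the 3rd '(' reading left to right).
Query: subtree rooted at _2
_2: subtree_size = 1 + 2
  N: subtree_size = 1 + 0
  H: subtree_size = 1 + 0
Total subtree size of _2: 3

Answer: 3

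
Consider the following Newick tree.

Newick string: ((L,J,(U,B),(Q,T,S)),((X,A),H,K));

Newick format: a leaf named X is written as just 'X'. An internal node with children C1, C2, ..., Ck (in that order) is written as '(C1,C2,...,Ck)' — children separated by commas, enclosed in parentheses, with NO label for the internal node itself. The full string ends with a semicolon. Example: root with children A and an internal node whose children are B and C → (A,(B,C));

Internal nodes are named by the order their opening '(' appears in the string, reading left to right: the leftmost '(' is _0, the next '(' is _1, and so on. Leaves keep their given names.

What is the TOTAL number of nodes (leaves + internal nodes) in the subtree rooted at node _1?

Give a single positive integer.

Answer: 10

Derivation:
Newick: ((L,J,(U,B),(Q,T,S)),((X,A),H,K));
Locate _1: it is the '(' at position 1 (the 2nd '(' reading left to right).
Query: subtree rooted at _1
_1: subtree_size = 1 + 9
  L: subtree_size = 1 + 0
  J: subtree_size = 1 + 0
  _2: subtree_size = 1 + 2
    U: subtree_size = 1 + 0
    B: subtree_size = 1 + 0
  _3: subtree_size = 1 + 3
    Q: subtree_size = 1 + 0
    T: subtree_size = 1 + 0
    S: subtree_size = 1 + 0
Total subtree size of _1: 10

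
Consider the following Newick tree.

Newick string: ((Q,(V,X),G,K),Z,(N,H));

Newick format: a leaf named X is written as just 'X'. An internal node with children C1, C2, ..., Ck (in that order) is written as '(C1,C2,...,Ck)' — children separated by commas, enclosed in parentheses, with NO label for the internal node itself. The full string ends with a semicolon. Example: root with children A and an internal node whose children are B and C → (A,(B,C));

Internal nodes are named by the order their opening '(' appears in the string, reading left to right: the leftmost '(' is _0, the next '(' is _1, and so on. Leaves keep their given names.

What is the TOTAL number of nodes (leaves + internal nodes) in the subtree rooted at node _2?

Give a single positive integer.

Answer: 3

Derivation:
Newick: ((Q,(V,X),G,K),Z,(N,H));
Locate _2: it is the '(' at position 4 (the 3rd '(' reading left to right).
Query: subtree rooted at _2
_2: subtree_size = 1 + 2
  V: subtree_size = 1 + 0
  X: subtree_size = 1 + 0
Total subtree size of _2: 3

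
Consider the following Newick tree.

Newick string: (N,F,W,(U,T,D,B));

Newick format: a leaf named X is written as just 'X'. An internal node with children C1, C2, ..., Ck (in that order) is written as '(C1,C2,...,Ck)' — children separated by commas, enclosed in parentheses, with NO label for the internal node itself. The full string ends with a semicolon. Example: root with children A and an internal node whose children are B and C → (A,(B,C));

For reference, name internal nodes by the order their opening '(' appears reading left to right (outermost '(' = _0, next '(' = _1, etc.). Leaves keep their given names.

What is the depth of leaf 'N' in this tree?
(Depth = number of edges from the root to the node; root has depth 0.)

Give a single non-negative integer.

Answer: 1

Derivation:
Newick: (N,F,W,(U,T,D,B));
Naming internals by '(' encounter order: outermost '(' = _0, next = _1, ...
Query node: N
Path from root: _0 -> N
Depth of N: 1 (number of edges from root)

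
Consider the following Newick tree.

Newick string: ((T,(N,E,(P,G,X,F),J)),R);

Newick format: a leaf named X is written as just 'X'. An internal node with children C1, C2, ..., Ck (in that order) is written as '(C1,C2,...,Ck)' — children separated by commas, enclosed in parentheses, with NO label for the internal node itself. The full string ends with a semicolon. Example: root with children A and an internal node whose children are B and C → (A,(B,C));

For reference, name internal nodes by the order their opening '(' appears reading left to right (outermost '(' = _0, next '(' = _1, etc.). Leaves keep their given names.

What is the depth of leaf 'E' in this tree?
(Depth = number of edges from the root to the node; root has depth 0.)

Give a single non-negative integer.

Answer: 3

Derivation:
Newick: ((T,(N,E,(P,G,X,F),J)),R);
Naming internals by '(' encounter order: outermost '(' = _0, next = _1, ...
Query node: E
Path from root: _0 -> _1 -> _2 -> E
Depth of E: 3 (number of edges from root)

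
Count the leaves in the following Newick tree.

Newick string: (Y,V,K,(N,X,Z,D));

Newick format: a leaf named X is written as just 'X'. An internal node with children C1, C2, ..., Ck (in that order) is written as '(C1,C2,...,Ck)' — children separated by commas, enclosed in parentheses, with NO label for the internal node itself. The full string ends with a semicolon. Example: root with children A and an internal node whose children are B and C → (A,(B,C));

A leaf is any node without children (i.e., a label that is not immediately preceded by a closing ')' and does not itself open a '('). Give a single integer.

Answer: 7

Derivation:
Newick: (Y,V,K,(N,X,Z,D));
Scan left-to-right; a leaf is any maximal label run not followed by '(':
  pos 1: leaf 'Y' → count = 1
  pos 3: leaf 'V' → count = 2
  pos 5: leaf 'K' → count = 3
  pos 8: leaf 'N' → count = 4
  pos 10: leaf 'X' → count = 5
  pos 12: leaf 'Z' → count = 6
  pos 14: leaf 'D' → count = 7
Total leaves: 7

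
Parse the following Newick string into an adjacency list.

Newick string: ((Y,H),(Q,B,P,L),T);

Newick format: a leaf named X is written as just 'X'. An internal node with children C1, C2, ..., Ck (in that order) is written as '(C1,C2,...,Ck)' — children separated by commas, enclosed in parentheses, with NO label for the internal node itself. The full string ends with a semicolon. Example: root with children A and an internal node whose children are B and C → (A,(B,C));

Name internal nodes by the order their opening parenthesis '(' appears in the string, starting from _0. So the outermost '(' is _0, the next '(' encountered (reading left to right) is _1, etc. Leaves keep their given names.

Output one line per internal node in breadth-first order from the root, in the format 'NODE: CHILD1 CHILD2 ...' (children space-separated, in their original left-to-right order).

Input: ((Y,H),(Q,B,P,L),T);
Scanning left-to-right, naming '(' by encounter order:
  pos 0: '(' -> open internal node _0 (depth 1)
  pos 1: '(' -> open internal node _1 (depth 2)
  pos 5: ')' -> close internal node _1 (now at depth 1)
  pos 7: '(' -> open internal node _2 (depth 2)
  pos 15: ')' -> close internal node _2 (now at depth 1)
  pos 18: ')' -> close internal node _0 (now at depth 0)
Total internal nodes: 3
BFS adjacency from root:
  _0: _1 _2 T
  _1: Y H
  _2: Q B P L

Answer: _0: _1 _2 T
_1: Y H
_2: Q B P L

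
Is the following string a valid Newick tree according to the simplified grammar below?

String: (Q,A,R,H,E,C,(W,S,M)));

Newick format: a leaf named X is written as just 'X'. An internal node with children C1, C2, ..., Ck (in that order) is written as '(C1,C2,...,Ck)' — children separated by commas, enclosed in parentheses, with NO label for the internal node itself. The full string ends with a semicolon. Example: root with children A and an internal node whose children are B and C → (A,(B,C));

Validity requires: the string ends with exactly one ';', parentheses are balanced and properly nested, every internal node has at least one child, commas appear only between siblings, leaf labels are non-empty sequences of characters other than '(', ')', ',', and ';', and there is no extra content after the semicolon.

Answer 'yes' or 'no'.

Input: (Q,A,R,H,E,C,(W,S,M)));
Paren balance: 2 '(' vs 3 ')' MISMATCH
Ends with single ';': True
Full parse: FAILS (extra content after tree at pos 21)
Valid: False

Answer: no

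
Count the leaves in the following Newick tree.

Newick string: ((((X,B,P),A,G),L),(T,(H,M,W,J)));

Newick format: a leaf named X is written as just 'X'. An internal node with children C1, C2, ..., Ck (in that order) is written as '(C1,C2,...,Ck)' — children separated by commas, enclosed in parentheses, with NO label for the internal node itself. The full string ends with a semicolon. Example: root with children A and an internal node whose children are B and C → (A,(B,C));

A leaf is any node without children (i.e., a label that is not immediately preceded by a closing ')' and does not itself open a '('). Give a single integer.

Answer: 11

Derivation:
Newick: ((((X,B,P),A,G),L),(T,(H,M,W,J)));
Scan left-to-right; a leaf is any maximal label run not followed by '(':
  pos 4: leaf 'X' → count = 1
  pos 6: leaf 'B' → count = 2
  pos 8: leaf 'P' → count = 3
  pos 11: leaf 'A' → count = 4
  pos 13: leaf 'G' → count = 5
  pos 16: leaf 'L' → count = 6
  pos 20: leaf 'T' → count = 7
  pos 23: leaf 'H' → count = 8
  pos 25: leaf 'M' → count = 9
  pos 27: leaf 'W' → count = 10
  pos 29: leaf 'J' → count = 11
Total leaves: 11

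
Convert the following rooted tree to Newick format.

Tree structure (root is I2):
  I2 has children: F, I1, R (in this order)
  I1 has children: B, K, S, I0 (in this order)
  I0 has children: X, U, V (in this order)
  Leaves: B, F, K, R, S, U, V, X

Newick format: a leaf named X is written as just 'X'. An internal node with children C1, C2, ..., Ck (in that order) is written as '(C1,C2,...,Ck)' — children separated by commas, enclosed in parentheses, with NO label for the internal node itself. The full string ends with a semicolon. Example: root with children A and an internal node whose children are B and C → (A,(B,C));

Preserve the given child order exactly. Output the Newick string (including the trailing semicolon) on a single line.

internal I2 with children ['F', 'I1', 'R']
  leaf 'F' → 'F'
  internal I1 with children ['B', 'K', 'S', 'I0']
    leaf 'B' → 'B'
    leaf 'K' → 'K'
    leaf 'S' → 'S'
    internal I0 with children ['X', 'U', 'V']
      leaf 'X' → 'X'
      leaf 'U' → 'U'
      leaf 'V' → 'V'
    → '(X,U,V)'
  → '(B,K,S,(X,U,V))'
  leaf 'R' → 'R'
→ '(F,(B,K,S,(X,U,V)),R)'
Final: (F,(B,K,S,(X,U,V)),R);

Answer: (F,(B,K,S,(X,U,V)),R);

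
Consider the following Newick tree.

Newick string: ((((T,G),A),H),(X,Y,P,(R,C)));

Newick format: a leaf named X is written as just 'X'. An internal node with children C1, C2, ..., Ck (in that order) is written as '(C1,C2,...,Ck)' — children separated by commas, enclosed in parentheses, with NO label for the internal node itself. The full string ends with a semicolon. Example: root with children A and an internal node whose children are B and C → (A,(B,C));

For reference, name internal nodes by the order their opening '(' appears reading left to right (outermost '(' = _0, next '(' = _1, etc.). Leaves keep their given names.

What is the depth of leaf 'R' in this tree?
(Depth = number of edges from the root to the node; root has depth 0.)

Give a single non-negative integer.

Answer: 3

Derivation:
Newick: ((((T,G),A),H),(X,Y,P,(R,C)));
Naming internals by '(' encounter order: outermost '(' = _0, next = _1, ...
Query node: R
Path from root: _0 -> _4 -> _5 -> R
Depth of R: 3 (number of edges from root)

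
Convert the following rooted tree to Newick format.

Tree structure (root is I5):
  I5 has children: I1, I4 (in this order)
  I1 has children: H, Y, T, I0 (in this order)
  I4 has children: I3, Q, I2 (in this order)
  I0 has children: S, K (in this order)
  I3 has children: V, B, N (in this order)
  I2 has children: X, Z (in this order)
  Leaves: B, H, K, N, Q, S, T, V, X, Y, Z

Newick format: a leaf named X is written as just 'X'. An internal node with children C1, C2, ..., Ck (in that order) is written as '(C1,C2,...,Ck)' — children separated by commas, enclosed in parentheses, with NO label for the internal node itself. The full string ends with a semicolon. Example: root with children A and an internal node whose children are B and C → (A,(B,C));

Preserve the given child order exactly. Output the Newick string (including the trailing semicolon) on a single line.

internal I5 with children ['I1', 'I4']
  internal I1 with children ['H', 'Y', 'T', 'I0']
    leaf 'H' → 'H'
    leaf 'Y' → 'Y'
    leaf 'T' → 'T'
    internal I0 with children ['S', 'K']
      leaf 'S' → 'S'
      leaf 'K' → 'K'
    → '(S,K)'
  → '(H,Y,T,(S,K))'
  internal I4 with children ['I3', 'Q', 'I2']
    internal I3 with children ['V', 'B', 'N']
      leaf 'V' → 'V'
      leaf 'B' → 'B'
      leaf 'N' → 'N'
    → '(V,B,N)'
    leaf 'Q' → 'Q'
    internal I2 with children ['X', 'Z']
      leaf 'X' → 'X'
      leaf 'Z' → 'Z'
    → '(X,Z)'
  → '((V,B,N),Q,(X,Z))'
→ '((H,Y,T,(S,K)),((V,B,N),Q,(X,Z)))'
Final: ((H,Y,T,(S,K)),((V,B,N),Q,(X,Z)));

Answer: ((H,Y,T,(S,K)),((V,B,N),Q,(X,Z)));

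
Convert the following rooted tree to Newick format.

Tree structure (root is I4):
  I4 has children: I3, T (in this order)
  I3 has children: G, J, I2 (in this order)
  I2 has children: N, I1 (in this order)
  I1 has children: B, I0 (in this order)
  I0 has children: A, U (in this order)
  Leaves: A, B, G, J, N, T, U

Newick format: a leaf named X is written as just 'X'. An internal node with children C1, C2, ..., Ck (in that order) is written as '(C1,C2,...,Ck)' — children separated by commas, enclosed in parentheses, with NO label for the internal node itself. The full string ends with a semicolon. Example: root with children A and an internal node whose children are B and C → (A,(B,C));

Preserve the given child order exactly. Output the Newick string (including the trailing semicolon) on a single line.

internal I4 with children ['I3', 'T']
  internal I3 with children ['G', 'J', 'I2']
    leaf 'G' → 'G'
    leaf 'J' → 'J'
    internal I2 with children ['N', 'I1']
      leaf 'N' → 'N'
      internal I1 with children ['B', 'I0']
        leaf 'B' → 'B'
        internal I0 with children ['A', 'U']
          leaf 'A' → 'A'
          leaf 'U' → 'U'
        → '(A,U)'
      → '(B,(A,U))'
    → '(N,(B,(A,U)))'
  → '(G,J,(N,(B,(A,U))))'
  leaf 'T' → 'T'
→ '((G,J,(N,(B,(A,U)))),T)'
Final: ((G,J,(N,(B,(A,U)))),T);

Answer: ((G,J,(N,(B,(A,U)))),T);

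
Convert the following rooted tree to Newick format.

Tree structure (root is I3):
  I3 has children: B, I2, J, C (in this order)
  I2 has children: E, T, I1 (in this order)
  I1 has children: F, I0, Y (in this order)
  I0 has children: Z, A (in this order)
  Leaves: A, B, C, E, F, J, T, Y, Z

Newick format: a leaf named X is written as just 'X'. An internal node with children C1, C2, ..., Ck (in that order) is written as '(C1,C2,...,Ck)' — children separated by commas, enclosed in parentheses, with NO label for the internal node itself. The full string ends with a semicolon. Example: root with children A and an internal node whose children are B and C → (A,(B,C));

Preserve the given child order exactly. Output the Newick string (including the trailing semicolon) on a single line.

internal I3 with children ['B', 'I2', 'J', 'C']
  leaf 'B' → 'B'
  internal I2 with children ['E', 'T', 'I1']
    leaf 'E' → 'E'
    leaf 'T' → 'T'
    internal I1 with children ['F', 'I0', 'Y']
      leaf 'F' → 'F'
      internal I0 with children ['Z', 'A']
        leaf 'Z' → 'Z'
        leaf 'A' → 'A'
      → '(Z,A)'
      leaf 'Y' → 'Y'
    → '(F,(Z,A),Y)'
  → '(E,T,(F,(Z,A),Y))'
  leaf 'J' → 'J'
  leaf 'C' → 'C'
→ '(B,(E,T,(F,(Z,A),Y)),J,C)'
Final: (B,(E,T,(F,(Z,A),Y)),J,C);

Answer: (B,(E,T,(F,(Z,A),Y)),J,C);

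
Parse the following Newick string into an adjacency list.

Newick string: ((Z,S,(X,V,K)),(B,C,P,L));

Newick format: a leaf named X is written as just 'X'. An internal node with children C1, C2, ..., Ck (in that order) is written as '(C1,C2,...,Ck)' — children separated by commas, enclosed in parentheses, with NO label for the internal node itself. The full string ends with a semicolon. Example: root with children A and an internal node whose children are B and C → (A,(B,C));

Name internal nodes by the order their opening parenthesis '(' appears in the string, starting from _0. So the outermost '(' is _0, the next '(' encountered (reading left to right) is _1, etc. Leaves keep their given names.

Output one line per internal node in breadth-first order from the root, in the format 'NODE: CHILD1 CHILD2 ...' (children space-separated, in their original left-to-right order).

Input: ((Z,S,(X,V,K)),(B,C,P,L));
Scanning left-to-right, naming '(' by encounter order:
  pos 0: '(' -> open internal node _0 (depth 1)
  pos 1: '(' -> open internal node _1 (depth 2)
  pos 6: '(' -> open internal node _2 (depth 3)
  pos 12: ')' -> close internal node _2 (now at depth 2)
  pos 13: ')' -> close internal node _1 (now at depth 1)
  pos 15: '(' -> open internal node _3 (depth 2)
  pos 23: ')' -> close internal node _3 (now at depth 1)
  pos 24: ')' -> close internal node _0 (now at depth 0)
Total internal nodes: 4
BFS adjacency from root:
  _0: _1 _3
  _1: Z S _2
  _3: B C P L
  _2: X V K

Answer: _0: _1 _3
_1: Z S _2
_3: B C P L
_2: X V K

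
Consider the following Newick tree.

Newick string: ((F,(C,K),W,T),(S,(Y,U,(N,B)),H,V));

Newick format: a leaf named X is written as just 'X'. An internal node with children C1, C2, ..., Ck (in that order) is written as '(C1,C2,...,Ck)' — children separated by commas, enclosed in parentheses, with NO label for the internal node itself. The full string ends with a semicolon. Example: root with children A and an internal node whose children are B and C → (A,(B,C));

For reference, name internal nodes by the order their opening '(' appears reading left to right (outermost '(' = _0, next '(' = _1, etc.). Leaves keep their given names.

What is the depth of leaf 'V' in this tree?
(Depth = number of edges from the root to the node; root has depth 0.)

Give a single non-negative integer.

Answer: 2

Derivation:
Newick: ((F,(C,K),W,T),(S,(Y,U,(N,B)),H,V));
Naming internals by '(' encounter order: outermost '(' = _0, next = _1, ...
Query node: V
Path from root: _0 -> _3 -> V
Depth of V: 2 (number of edges from root)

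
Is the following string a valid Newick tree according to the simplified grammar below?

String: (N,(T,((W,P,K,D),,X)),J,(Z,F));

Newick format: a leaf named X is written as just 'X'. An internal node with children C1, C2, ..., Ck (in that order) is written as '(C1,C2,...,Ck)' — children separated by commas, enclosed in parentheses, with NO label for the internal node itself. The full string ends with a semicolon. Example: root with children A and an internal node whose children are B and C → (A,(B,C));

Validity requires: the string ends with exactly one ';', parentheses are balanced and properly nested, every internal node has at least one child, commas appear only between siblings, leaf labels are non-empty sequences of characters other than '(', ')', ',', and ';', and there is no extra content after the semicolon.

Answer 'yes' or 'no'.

Input: (N,(T,((W,P,K,D),,X)),J,(Z,F));
Paren balance: 5 '(' vs 5 ')' OK
Ends with single ';': True
Full parse: FAILS (empty leaf label at pos 17)
Valid: False

Answer: no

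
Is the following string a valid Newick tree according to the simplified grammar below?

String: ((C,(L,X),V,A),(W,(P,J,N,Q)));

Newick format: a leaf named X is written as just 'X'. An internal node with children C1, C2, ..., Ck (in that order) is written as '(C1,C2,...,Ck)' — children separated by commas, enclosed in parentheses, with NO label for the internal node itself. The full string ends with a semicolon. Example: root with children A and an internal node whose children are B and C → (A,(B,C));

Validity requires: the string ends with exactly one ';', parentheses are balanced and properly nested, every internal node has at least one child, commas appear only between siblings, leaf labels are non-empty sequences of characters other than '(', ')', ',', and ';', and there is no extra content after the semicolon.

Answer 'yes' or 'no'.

Answer: yes

Derivation:
Input: ((C,(L,X),V,A),(W,(P,J,N,Q)));
Paren balance: 5 '(' vs 5 ')' OK
Ends with single ';': True
Full parse: OK
Valid: True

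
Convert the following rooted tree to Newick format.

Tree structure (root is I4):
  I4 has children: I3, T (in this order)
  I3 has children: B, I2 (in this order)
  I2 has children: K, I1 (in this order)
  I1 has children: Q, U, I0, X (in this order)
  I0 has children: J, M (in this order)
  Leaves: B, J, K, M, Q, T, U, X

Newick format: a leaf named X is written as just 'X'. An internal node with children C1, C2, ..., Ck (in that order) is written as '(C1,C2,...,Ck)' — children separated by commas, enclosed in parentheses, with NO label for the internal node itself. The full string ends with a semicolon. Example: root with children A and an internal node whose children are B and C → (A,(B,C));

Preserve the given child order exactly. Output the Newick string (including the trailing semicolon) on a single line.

internal I4 with children ['I3', 'T']
  internal I3 with children ['B', 'I2']
    leaf 'B' → 'B'
    internal I2 with children ['K', 'I1']
      leaf 'K' → 'K'
      internal I1 with children ['Q', 'U', 'I0', 'X']
        leaf 'Q' → 'Q'
        leaf 'U' → 'U'
        internal I0 with children ['J', 'M']
          leaf 'J' → 'J'
          leaf 'M' → 'M'
        → '(J,M)'
        leaf 'X' → 'X'
      → '(Q,U,(J,M),X)'
    → '(K,(Q,U,(J,M),X))'
  → '(B,(K,(Q,U,(J,M),X)))'
  leaf 'T' → 'T'
→ '((B,(K,(Q,U,(J,M),X))),T)'
Final: ((B,(K,(Q,U,(J,M),X))),T);

Answer: ((B,(K,(Q,U,(J,M),X))),T);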